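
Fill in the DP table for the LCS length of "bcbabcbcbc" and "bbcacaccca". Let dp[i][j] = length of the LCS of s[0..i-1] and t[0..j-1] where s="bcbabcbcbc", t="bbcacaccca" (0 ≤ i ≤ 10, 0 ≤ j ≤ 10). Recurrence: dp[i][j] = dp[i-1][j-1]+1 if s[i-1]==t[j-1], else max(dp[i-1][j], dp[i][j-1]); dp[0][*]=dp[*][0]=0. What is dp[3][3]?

2

   ''  b  b  c  a  c  a  c  c  c  a
''  0  0  0  0  0  0  0  0  0  0  0
 b  0  1  1  1  1  1  1  1  1  1  1
 c  0  1  1  2  2  2  2  2  2  2  2
 b  0  1  2  2  2  2  2  2  2  2  2
 a  0  1  2  2  3  3  3  3  3  3  3
 b  0  1  2  2  3  3  3  3  3  3  3
 c  0  1  2  3  3  4  4  4  4  4  4
 b  0  1  2  3  3  4  4  4  4  4  4
 c  0  1  2  3  3  4  4  5  5  5  5
 b  0  1  2  3  3  4  4  5  5  5  5
 c  0  1  2  3  3  4  4  5  6  6  6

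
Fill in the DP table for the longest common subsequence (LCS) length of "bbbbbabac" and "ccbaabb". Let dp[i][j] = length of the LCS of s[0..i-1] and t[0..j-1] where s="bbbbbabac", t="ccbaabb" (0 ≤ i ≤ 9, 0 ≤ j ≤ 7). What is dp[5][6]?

2

   ''  c  c  b  a  a  b  b
''  0  0  0  0  0  0  0  0
 b  0  0  0  1  1  1  1  1
 b  0  0  0  1  1  1  2  2
 b  0  0  0  1  1  1  2  3
 b  0  0  0  1  1  1  2  3
 b  0  0  0  1  1  1  2  3
 a  0  0  0  1  2  2  2  3
 b  0  0  0  1  2  2  3  3
 a  0  0  0  1  2  3  3  3
 c  0  1  1  1  2  3  3  3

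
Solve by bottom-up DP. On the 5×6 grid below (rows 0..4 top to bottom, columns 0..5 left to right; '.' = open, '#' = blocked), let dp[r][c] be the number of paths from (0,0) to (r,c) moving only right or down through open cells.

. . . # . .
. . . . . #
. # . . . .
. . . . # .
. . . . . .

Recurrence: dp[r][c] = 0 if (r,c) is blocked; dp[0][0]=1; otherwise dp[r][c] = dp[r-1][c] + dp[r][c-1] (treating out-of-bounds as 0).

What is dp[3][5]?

r\c   0   1   2   3   4   5
  0   1   1   1   0   0   0
  1   1   2   3   3   3   0
  2   1   0   3   6   9   9
  3   1   1   4  10   0   9
  4   1   2   6  16  16  25

9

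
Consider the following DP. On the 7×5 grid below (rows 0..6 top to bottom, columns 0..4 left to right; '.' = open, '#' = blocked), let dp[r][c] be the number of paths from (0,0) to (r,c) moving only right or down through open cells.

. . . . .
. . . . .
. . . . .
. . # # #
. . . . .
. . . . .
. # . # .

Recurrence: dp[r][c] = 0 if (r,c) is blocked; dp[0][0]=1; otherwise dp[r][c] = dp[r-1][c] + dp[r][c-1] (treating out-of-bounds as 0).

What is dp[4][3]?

5

r\c   0   1   2   3   4
  0   1   1   1   1   1
  1   1   2   3   4   5
  2   1   3   6  10  15
  3   1   4   0   0   0
  4   1   5   5   5   5
  5   1   6  11  16  21
  6   1   0  11   0  21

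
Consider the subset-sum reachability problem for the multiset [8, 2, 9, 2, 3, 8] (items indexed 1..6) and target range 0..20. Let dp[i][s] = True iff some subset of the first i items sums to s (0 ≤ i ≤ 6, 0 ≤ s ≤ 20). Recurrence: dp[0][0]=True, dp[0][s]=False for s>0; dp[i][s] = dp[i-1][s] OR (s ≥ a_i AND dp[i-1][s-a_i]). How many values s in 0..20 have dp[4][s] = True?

11

i\s   0   1   2   3   4   5   6   7   8   9  10  11  12  13  14  15  16  17  18  19  20
  0   T   F   F   F   F   F   F   F   F   F   F   F   F   F   F   F   F   F   F   F   F
  1   T   F   F   F   F   F   F   F   T   F   F   F   F   F   F   F   F   F   F   F   F
  2   T   F   T   F   F   F   F   F   T   F   T   F   F   F   F   F   F   F   F   F   F
  3   T   F   T   F   F   F   F   F   T   T   T   T   F   F   F   F   F   T   F   T   F
  4   T   F   T   F   T   F   F   F   T   T   T   T   T   T   F   F   F   T   F   T   F
  5   T   F   T   T   T   T   F   T   T   T   T   T   T   T   T   T   T   T   F   T   T
  6   T   F   T   T   T   T   F   T   T   T   T   T   T   T   T   T   T   T   T   T   T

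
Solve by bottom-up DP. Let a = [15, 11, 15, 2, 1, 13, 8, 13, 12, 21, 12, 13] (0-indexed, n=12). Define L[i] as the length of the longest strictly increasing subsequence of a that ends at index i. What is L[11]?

   i    0    1    2    3    4    5    6    7    8    9   10   11
a[i]   15   11   15    2    1   13    8   13   12   21   12   13
L[i]    1    1    2    1    1    2    2    3    3    4    3    4

4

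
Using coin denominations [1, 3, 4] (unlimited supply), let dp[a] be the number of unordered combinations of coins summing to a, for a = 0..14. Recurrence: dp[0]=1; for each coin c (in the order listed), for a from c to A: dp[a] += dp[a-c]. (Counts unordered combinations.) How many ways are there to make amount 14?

after  coin     0     1     2     3     4     5     6     7     8     9    10    11    12    13    14
          1     1     1     1     1     1     1     1     1     1     1     1     1     1     1     1
          3     1     1     1     2     2     2     3     3     3     4     4     4     5     5     5
          4     1     1     1     2     3     3     4     5     6     7     8     9    11    12    13

13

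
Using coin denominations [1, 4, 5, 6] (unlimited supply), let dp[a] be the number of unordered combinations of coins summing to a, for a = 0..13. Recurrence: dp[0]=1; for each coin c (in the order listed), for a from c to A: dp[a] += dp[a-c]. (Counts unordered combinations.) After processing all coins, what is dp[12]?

11

after  coin     0     1     2     3     4     5     6     7     8     9    10    11    12    13
          1     1     1     1     1     1     1     1     1     1     1     1     1     1     1
          4     1     1     1     1     2     2     2     2     3     3     3     3     4     4
          5     1     1     1     1     2     3     3     3     4     5     6     6     7     8
          6     1     1     1     1     2     3     4     4     5     6     8     9    11    12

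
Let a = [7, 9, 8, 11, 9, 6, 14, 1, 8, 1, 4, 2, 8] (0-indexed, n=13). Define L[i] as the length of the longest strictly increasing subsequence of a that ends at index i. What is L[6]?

   i    0    1    2    3    4    5    6    7    8    9   10   11   12
a[i]    7    9    8   11    9    6   14    1    8    1    4    2    8
L[i]    1    2    2    3    3    1    4    1    2    1    2    2    3

4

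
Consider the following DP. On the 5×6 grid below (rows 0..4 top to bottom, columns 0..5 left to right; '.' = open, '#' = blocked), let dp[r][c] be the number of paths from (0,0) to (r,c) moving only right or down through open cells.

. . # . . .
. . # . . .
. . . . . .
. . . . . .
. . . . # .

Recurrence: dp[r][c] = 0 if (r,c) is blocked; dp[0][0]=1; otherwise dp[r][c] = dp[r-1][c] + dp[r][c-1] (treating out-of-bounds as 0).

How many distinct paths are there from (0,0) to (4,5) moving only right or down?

r\c   0   1   2   3   4   5
  0   1   1   0   0   0   0
  1   1   2   0   0   0   0
  2   1   3   3   3   3   3
  3   1   4   7  10  13  16
  4   1   5  12  22   0  16

16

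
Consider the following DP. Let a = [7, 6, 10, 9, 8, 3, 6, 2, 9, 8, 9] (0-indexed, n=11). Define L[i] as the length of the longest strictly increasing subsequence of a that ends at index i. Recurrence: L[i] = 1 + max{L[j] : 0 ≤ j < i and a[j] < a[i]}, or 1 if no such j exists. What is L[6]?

2

   i    0    1    2    3    4    5    6    7    8    9   10
a[i]    7    6   10    9    8    3    6    2    9    8    9
L[i]    1    1    2    2    2    1    2    1    3    3    4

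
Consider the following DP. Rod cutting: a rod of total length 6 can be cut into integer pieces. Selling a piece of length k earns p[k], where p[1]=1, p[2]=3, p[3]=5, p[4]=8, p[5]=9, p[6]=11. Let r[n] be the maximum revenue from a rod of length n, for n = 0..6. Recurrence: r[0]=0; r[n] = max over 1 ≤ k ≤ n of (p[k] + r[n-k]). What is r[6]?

11

   n    0    1    2    3    4    5    6
r[n]    0    1    3    5    8    9   11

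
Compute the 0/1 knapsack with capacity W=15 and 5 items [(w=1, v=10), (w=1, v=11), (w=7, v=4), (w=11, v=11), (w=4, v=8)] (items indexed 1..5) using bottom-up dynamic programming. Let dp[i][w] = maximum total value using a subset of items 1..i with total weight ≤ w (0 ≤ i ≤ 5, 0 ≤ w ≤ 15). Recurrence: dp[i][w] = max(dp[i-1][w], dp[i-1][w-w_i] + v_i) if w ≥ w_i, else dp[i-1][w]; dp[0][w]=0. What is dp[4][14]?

32

i\w   0   1   2   3   4   5   6   7   8   9  10  11  12  13  14  15
  0   0   0   0   0   0   0   0   0   0   0   0   0   0   0   0   0
  1   0  10  10  10  10  10  10  10  10  10  10  10  10  10  10  10
  2   0  11  21  21  21  21  21  21  21  21  21  21  21  21  21  21
  3   0  11  21  21  21  21  21  21  21  25  25  25  25  25  25  25
  4   0  11  21  21  21  21  21  21  21  25  25  25  25  32  32  32
  5   0  11  21  21  21  21  29  29  29  29  29  29  29  33  33  33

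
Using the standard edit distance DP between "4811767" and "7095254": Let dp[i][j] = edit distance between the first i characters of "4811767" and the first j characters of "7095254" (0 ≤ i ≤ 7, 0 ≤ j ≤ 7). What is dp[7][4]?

7

   ''  7  0  9  5  2  5  4
''  0  1  2  3  4  5  6  7
 4  1  1  2  3  4  5  6  6
 8  2  2  2  3  4  5  6  7
 1  3  3  3  3  4  5  6  7
 1  4  4  4  4  4  5  6  7
 7  5  4  5  5  5  5  6  7
 6  6  5  5  6  6  6  6  7
 7  7  6  6  6  7  7  7  7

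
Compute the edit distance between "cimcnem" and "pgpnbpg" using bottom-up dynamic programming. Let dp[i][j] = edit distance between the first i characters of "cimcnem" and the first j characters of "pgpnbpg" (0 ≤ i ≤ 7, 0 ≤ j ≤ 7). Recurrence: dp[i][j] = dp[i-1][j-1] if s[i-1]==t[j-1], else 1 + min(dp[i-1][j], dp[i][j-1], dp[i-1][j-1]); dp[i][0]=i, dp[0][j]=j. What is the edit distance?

   ''  p  g  p  n  b  p  g
''  0  1  2  3  4  5  6  7
 c  1  1  2  3  4  5  6  7
 i  2  2  2  3  4  5  6  7
 m  3  3  3  3  4  5  6  7
 c  4  4  4  4  4  5  6  7
 n  5  5  5  5  4  5  6  7
 e  6  6  6  6  5  5  6  7
 m  7  7  7  7  6  6  6  7

7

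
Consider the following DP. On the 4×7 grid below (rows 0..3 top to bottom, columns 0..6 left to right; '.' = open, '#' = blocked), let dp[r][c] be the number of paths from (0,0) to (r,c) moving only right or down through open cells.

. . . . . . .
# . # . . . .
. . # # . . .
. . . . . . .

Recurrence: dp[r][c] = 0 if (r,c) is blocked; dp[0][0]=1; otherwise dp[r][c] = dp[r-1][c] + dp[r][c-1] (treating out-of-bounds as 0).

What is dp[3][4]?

r\c   0   1   2   3   4   5   6
  0   1   1   1   1   1   1   1
  1   0   1   0   1   2   3   4
  2   0   1   0   0   2   5   9
  3   0   1   1   1   3   8  17

3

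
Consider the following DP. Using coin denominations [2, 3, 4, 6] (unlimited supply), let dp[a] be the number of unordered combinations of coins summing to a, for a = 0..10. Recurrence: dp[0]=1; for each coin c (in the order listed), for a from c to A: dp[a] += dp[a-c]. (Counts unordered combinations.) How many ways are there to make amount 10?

after  coin     0     1     2     3     4     5     6     7     8     9    10
          2     1     0     1     0     1     0     1     0     1     0     1
          3     1     0     1     1     1     1     2     1     2     2     2
          4     1     0     1     1     2     1     3     2     4     3     5
          6     1     0     1     1     2     1     4     2     5     4     7

7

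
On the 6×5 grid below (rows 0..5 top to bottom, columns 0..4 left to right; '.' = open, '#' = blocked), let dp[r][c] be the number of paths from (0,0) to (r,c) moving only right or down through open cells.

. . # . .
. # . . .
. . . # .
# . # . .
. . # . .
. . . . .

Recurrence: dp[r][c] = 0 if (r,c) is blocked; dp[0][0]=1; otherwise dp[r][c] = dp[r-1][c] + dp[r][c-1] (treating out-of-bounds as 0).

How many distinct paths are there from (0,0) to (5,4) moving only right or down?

r\c   0   1   2   3   4
  0   1   1   0   0   0
  1   1   0   0   0   0
  2   1   1   1   0   0
  3   0   1   0   0   0
  4   0   1   0   0   0
  5   0   1   1   1   1

1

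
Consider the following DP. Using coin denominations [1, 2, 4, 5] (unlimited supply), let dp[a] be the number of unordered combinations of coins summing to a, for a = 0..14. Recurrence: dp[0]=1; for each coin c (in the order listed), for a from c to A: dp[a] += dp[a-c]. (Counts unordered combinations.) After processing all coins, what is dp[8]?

after  coin     0     1     2     3     4     5     6     7     8     9    10    11    12    13    14
          1     1     1     1     1     1     1     1     1     1     1     1     1     1     1     1
          2     1     1     2     2     3     3     4     4     5     5     6     6     7     7     8
          4     1     1     2     2     4     4     6     6     9     9    12    12    16    16    20
          5     1     1     2     2     4     5     7     8    11    13    17    19    24    27    33

11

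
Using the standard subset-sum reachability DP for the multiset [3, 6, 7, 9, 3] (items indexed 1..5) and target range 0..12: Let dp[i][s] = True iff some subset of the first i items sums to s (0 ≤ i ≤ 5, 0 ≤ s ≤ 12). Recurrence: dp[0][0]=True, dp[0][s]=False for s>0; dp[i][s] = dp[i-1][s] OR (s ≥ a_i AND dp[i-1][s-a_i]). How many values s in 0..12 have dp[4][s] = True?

i\s   0   1   2   3   4   5   6   7   8   9  10  11  12
  0   T   F   F   F   F   F   F   F   F   F   F   F   F
  1   T   F   F   T   F   F   F   F   F   F   F   F   F
  2   T   F   F   T   F   F   T   F   F   T   F   F   F
  3   T   F   F   T   F   F   T   T   F   T   T   F   F
  4   T   F   F   T   F   F   T   T   F   T   T   F   T
  5   T   F   F   T   F   F   T   T   F   T   T   F   T

7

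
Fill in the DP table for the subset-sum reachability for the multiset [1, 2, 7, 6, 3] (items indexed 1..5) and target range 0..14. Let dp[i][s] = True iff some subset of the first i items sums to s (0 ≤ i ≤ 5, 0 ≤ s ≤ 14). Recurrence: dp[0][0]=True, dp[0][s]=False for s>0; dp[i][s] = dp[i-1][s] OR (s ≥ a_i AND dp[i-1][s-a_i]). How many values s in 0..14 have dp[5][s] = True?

i\s   0   1   2   3   4   5   6   7   8   9  10  11  12  13  14
  0   T   F   F   F   F   F   F   F   F   F   F   F   F   F   F
  1   T   T   F   F   F   F   F   F   F   F   F   F   F   F   F
  2   T   T   T   T   F   F   F   F   F   F   F   F   F   F   F
  3   T   T   T   T   F   F   F   T   T   T   T   F   F   F   F
  4   T   T   T   T   F   F   T   T   T   T   T   F   F   T   T
  5   T   T   T   T   T   T   T   T   T   T   T   T   T   T   T

15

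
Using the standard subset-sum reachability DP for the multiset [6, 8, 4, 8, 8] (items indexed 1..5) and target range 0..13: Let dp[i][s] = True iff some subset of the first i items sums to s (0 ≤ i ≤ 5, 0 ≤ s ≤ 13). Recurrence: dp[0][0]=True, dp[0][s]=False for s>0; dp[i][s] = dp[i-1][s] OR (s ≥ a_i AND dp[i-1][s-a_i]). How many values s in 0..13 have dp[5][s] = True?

6

i\s   0   1   2   3   4   5   6   7   8   9  10  11  12  13
  0   T   F   F   F   F   F   F   F   F   F   F   F   F   F
  1   T   F   F   F   F   F   T   F   F   F   F   F   F   F
  2   T   F   F   F   F   F   T   F   T   F   F   F   F   F
  3   T   F   F   F   T   F   T   F   T   F   T   F   T   F
  4   T   F   F   F   T   F   T   F   T   F   T   F   T   F
  5   T   F   F   F   T   F   T   F   T   F   T   F   T   F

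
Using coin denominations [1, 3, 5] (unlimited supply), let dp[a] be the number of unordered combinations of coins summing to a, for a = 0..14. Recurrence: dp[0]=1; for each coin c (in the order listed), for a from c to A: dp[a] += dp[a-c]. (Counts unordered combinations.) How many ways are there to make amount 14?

after  coin     0     1     2     3     4     5     6     7     8     9    10    11    12    13    14
          1     1     1     1     1     1     1     1     1     1     1     1     1     1     1     1
          3     1     1     1     2     2     2     3     3     3     4     4     4     5     5     5
          5     1     1     1     2     2     3     4     4     5     6     7     8     9    10    11

11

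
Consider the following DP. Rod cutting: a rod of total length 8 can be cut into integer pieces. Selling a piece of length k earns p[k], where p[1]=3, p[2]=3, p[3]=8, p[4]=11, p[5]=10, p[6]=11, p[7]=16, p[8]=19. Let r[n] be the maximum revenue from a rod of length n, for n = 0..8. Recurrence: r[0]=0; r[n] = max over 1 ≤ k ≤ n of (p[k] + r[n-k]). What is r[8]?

24

   n    0    1    2    3    4    5    6    7    8
r[n]    0    3    6    9   12   15   18   21   24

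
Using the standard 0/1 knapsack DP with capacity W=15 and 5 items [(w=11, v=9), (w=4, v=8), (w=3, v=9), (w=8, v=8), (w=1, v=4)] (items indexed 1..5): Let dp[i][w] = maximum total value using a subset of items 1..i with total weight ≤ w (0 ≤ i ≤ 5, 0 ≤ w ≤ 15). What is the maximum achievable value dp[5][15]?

i\w   0   1   2   3   4   5   6   7   8   9  10  11  12  13  14  15
  0   0   0   0   0   0   0   0   0   0   0   0   0   0   0   0   0
  1   0   0   0   0   0   0   0   0   0   0   0   9   9   9   9   9
  2   0   0   0   0   8   8   8   8   8   8   8   9   9   9   9  17
  3   0   0   0   9   9   9   9  17  17  17  17  17  17  17  18  18
  4   0   0   0   9   9   9   9  17  17  17  17  17  17  17  18  25
  5   0   4   4   9  13  13  13  17  21  21  21  21  21  21  21  25

25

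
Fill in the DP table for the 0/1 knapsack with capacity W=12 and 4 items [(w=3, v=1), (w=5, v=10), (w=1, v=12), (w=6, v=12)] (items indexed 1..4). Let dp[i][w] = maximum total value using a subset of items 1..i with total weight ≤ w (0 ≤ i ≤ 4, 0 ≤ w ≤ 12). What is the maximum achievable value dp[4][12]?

i\w   0   1   2   3   4   5   6   7   8   9  10  11  12
  0   0   0   0   0   0   0   0   0   0   0   0   0   0
  1   0   0   0   1   1   1   1   1   1   1   1   1   1
  2   0   0   0   1   1  10  10  10  11  11  11  11  11
  3   0  12  12  12  13  13  22  22  22  23  23  23  23
  4   0  12  12  12  13  13  22  24  24  24  25  25  34

34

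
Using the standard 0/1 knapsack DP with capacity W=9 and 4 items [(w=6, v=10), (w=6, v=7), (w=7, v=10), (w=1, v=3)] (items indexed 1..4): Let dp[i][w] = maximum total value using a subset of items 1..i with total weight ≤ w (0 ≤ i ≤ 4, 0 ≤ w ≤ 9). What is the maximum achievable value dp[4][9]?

i\w   0   1   2   3   4   5   6   7   8   9
  0   0   0   0   0   0   0   0   0   0   0
  1   0   0   0   0   0   0  10  10  10  10
  2   0   0   0   0   0   0  10  10  10  10
  3   0   0   0   0   0   0  10  10  10  10
  4   0   3   3   3   3   3  10  13  13  13

13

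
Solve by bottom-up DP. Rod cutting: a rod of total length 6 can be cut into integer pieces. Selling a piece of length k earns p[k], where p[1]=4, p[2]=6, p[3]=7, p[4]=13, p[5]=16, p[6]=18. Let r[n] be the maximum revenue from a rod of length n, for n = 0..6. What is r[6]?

   n    0    1    2    3    4    5    6
r[n]    0    4    8   12   16   20   24

24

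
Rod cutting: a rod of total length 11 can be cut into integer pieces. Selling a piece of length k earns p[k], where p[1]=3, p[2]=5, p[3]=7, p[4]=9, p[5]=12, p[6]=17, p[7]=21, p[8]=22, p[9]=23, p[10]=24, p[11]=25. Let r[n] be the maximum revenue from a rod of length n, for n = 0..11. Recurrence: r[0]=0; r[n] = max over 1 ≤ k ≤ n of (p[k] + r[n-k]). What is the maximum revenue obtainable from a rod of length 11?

33

   n    0    1    2    3    4    5    6    7    8    9   10   11
r[n]    0    3    6    9   12   15   18   21   24   27   30   33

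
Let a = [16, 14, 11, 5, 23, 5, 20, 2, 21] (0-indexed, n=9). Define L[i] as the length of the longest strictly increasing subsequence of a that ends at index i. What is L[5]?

   i    0    1    2    3    4    5    6    7    8
a[i]   16   14   11    5   23    5   20    2   21
L[i]    1    1    1    1    2    1    2    1    3

1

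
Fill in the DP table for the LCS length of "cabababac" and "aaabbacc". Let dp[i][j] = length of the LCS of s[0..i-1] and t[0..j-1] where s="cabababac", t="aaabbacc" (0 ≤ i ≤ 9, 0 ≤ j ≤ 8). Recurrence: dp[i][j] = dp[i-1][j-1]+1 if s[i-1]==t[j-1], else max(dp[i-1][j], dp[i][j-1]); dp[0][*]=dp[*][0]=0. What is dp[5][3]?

2

   ''  a  a  a  b  b  a  c  c
''  0  0  0  0  0  0  0  0  0
 c  0  0  0  0  0  0  0  1  1
 a  0  1  1  1  1  1  1  1  1
 b  0  1  1  1  2  2  2  2  2
 a  0  1  2  2  2  2  3  3  3
 b  0  1  2  2  3  3  3  3  3
 a  0  1  2  3  3  3  4  4  4
 b  0  1  2  3  4  4  4  4  4
 a  0  1  2  3  4  4  5  5  5
 c  0  1  2  3  4  4  5  6  6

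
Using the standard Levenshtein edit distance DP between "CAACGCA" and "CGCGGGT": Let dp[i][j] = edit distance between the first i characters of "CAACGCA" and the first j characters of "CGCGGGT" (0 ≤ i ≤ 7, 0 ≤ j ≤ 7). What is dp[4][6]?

5

   ''  C  G  C  G  G  G  T
''  0  1  2  3  4  5  6  7
 C  1  0  1  2  3  4  5  6
 A  2  1  1  2  3  4  5  6
 A  3  2  2  2  3  4  5  6
 C  4  3  3  2  3  4  5  6
 G  5  4  3  3  2  3  4  5
 C  6  5  4  3  3  3  4  5
 A  7  6  5  4  4  4  4  5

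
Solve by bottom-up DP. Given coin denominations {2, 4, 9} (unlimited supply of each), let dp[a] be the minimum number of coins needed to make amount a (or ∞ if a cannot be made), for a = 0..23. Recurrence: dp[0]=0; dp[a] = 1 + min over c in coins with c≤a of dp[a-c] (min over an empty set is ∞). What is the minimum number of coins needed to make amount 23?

5

 a  0  1  2  3  4  5  6  7  8  9 10 11 12 13 14 15 16 17 18 19 20 21 22 23
dp  0  -  1  -  1  -  2  -  2  1  3  2  3  2  4  3  4  3  2  4  3  4  3  5
(- denotes ∞ / unreachable)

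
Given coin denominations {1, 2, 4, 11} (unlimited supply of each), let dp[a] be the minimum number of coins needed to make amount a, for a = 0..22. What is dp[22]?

 a  0  1  2  3  4  5  6  7  8  9 10 11 12 13 14 15 16 17 18 19 20 21 22
dp  0  1  1  2  1  2  2  3  2  3  3  1  2  2  3  2  3  3  4  3  4  4  2

2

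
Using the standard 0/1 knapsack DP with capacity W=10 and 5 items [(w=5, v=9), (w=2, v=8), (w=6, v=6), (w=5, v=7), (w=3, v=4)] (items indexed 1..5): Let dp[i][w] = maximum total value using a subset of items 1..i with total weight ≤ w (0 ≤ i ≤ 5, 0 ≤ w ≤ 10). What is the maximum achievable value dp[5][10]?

21

i\w   0   1   2   3   4   5   6   7   8   9  10
  0   0   0   0   0   0   0   0   0   0   0   0
  1   0   0   0   0   0   9   9   9   9   9   9
  2   0   0   8   8   8   9   9  17  17  17  17
  3   0   0   8   8   8   9   9  17  17  17  17
  4   0   0   8   8   8   9   9  17  17  17  17
  5   0   0   8   8   8  12  12  17  17  17  21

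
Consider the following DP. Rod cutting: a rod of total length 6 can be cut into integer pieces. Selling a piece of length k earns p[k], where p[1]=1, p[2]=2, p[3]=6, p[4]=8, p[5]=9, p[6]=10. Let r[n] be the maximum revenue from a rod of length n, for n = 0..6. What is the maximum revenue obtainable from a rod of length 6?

12

   n    0    1    2    3    4    5    6
r[n]    0    1    2    6    8    9   12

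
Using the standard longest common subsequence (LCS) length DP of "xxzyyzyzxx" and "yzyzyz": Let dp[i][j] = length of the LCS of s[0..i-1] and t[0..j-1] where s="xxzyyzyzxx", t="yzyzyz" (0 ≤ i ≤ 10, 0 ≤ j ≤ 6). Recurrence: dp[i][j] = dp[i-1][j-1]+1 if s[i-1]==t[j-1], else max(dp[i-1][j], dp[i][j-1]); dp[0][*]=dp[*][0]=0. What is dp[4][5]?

2

   ''  y  z  y  z  y  z
''  0  0  0  0  0  0  0
 x  0  0  0  0  0  0  0
 x  0  0  0  0  0  0  0
 z  0  0  1  1  1  1  1
 y  0  1  1  2  2  2  2
 y  0  1  1  2  2  3  3
 z  0  1  2  2  3  3  4
 y  0  1  2  3  3  4  4
 z  0  1  2  3  4  4  5
 x  0  1  2  3  4  4  5
 x  0  1  2  3  4  4  5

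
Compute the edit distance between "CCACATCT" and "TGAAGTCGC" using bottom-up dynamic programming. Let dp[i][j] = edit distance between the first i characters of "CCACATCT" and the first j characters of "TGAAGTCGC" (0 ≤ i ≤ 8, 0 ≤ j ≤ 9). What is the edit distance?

6

   ''  T  G  A  A  G  T  C  G  C
''  0  1  2  3  4  5  6  7  8  9
 C  1  1  2  3  4  5  6  6  7  8
 C  2  2  2  3  4  5  6  6  7  7
 A  3  3  3  2  3  4  5  6  7  8
 C  4  4  4  3  3  4  5  5  6  7
 A  5  5  5  4  3  4  5  6  6  7
 T  6  5  6  5  4  4  4  5  6  7
 C  7  6  6  6  5  5  5  4  5  6
 T  8  7  7  7  6  6  5  5  5  6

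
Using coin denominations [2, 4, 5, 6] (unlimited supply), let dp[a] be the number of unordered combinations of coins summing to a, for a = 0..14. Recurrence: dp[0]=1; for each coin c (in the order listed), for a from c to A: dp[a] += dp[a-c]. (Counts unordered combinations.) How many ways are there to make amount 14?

after  coin     0     1     2     3     4     5     6     7     8     9    10    11    12    13    14
          2     1     0     1     0     1     0     1     0     1     0     1     0     1     0     1
          4     1     0     1     0     2     0     2     0     3     0     3     0     4     0     4
          5     1     0     1     0     2     1     2     1     3     2     4     2     5     3     6
          6     1     0     1     0     2     1     3     1     4     2     6     3     8     4    10

10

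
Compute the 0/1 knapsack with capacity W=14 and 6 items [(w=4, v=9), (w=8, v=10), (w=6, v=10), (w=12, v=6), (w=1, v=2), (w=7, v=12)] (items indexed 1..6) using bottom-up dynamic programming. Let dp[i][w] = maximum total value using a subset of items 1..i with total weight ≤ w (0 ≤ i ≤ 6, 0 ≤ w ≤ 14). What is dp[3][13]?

19

i\w   0   1   2   3   4   5   6   7   8   9  10  11  12  13  14
  0   0   0   0   0   0   0   0   0   0   0   0   0   0   0   0
  1   0   0   0   0   9   9   9   9   9   9   9   9   9   9   9
  2   0   0   0   0   9   9   9   9  10  10  10  10  19  19  19
  3   0   0   0   0   9   9  10  10  10  10  19  19  19  19  20
  4   0   0   0   0   9   9  10  10  10  10  19  19  19  19  20
  5   0   2   2   2   9  11  11  12  12  12  19  21  21  21  21
  6   0   2   2   2   9  11  11  12  14  14  19  21  23  23  24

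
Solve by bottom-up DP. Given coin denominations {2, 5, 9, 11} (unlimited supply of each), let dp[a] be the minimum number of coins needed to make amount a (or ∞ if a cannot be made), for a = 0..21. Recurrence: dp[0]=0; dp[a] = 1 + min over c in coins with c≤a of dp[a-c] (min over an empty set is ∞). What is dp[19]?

 a  0  1  2  3  4  5  6  7  8  9 10 11 12 13 14 15 16 17 18 19 20 21
dp  0  -  1  -  2  1  3  2  4  1  2  1  3  2  2  3  2  4  2  3  2  3
(- denotes ∞ / unreachable)

3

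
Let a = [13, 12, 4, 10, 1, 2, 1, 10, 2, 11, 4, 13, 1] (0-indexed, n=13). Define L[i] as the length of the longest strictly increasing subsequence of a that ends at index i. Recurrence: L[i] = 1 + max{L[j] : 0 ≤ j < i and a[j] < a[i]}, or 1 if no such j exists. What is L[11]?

   i    0    1    2    3    4    5    6    7    8    9   10   11   12
a[i]   13   12    4   10    1    2    1   10    2   11    4   13    1
L[i]    1    1    1    2    1    2    1    3    2    4    3    5    1

5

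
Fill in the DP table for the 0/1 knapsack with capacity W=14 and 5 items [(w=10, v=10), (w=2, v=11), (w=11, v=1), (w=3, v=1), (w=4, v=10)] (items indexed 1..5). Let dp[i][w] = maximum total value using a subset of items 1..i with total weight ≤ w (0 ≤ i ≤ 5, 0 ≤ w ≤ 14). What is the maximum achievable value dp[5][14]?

22

i\w   0   1   2   3   4   5   6   7   8   9  10  11  12  13  14
  0   0   0   0   0   0   0   0   0   0   0   0   0   0   0   0
  1   0   0   0   0   0   0   0   0   0   0  10  10  10  10  10
  2   0   0  11  11  11  11  11  11  11  11  11  11  21  21  21
  3   0   0  11  11  11  11  11  11  11  11  11  11  21  21  21
  4   0   0  11  11  11  12  12  12  12  12  12  12  21  21  21
  5   0   0  11  11  11  12  21  21  21  22  22  22  22  22  22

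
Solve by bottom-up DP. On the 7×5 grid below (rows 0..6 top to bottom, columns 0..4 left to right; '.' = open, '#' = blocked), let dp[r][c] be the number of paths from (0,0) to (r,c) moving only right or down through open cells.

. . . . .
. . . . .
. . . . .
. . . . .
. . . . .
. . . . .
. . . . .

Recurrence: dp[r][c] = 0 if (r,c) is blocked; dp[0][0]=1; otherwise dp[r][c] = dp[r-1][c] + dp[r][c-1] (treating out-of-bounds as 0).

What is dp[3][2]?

r\c   0   1   2   3   4
  0   1   1   1   1   1
  1   1   2   3   4   5
  2   1   3   6  10  15
  3   1   4  10  20  35
  4   1   5  15  35  70
  5   1   6  21  56 126
  6   1   7  28  84 210

10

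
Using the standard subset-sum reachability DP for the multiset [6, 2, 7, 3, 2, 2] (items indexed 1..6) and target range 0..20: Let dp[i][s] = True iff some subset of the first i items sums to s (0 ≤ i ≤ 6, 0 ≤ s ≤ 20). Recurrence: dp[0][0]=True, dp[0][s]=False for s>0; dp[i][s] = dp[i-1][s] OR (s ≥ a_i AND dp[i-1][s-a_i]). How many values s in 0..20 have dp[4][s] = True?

i\s   0   1   2   3   4   5   6   7   8   9  10  11  12  13  14  15  16  17  18  19  20
  0   T   F   F   F   F   F   F   F   F   F   F   F   F   F   F   F   F   F   F   F   F
  1   T   F   F   F   F   F   T   F   F   F   F   F   F   F   F   F   F   F   F   F   F
  2   T   F   T   F   F   F   T   F   T   F   F   F   F   F   F   F   F   F   F   F   F
  3   T   F   T   F   F   F   T   T   T   T   F   F   F   T   F   T   F   F   F   F   F
  4   T   F   T   T   F   T   T   T   T   T   T   T   T   T   F   T   T   F   T   F   F
  5   T   F   T   T   T   T   T   T   T   T   T   T   T   T   T   T   T   T   T   F   T
  6   T   F   T   T   T   T   T   T   T   T   T   T   T   T   T   T   T   T   T   T   T

15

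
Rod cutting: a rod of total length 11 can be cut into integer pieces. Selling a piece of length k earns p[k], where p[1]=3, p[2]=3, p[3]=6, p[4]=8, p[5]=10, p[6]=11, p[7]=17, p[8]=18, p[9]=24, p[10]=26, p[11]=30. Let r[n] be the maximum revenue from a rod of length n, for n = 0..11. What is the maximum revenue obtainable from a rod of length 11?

   n    0    1    2    3    4    5    6    7    8    9   10   11
r[n]    0    3    6    9   12   15   18   21   24   27   30   33

33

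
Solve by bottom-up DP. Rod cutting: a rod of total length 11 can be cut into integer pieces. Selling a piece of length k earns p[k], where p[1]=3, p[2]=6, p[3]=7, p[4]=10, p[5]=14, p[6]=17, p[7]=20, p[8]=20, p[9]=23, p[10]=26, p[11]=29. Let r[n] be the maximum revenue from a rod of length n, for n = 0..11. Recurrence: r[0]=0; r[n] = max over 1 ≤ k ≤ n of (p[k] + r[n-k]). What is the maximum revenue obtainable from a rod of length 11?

   n    0    1    2    3    4    5    6    7    8    9   10   11
r[n]    0    3    6    9   12   15   18   21   24   27   30   33

33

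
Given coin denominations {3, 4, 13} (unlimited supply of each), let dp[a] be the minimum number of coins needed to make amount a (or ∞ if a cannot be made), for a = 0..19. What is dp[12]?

 a  0  1  2  3  4  5  6  7  8  9 10 11 12 13 14 15 16 17 18 19
dp  0  -  -  1  1  -  2  2  2  3  3  3  3  1  4  4  2  2  5  3
(- denotes ∞ / unreachable)

3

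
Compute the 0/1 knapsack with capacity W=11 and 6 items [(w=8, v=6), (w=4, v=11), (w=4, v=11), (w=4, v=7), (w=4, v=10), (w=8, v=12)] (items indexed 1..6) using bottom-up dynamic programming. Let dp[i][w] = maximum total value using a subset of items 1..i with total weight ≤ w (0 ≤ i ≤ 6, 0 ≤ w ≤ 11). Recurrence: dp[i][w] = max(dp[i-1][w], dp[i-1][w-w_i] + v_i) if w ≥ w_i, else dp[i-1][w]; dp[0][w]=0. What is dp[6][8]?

i\w   0   1   2   3   4   5   6   7   8   9  10  11
  0   0   0   0   0   0   0   0   0   0   0   0   0
  1   0   0   0   0   0   0   0   0   6   6   6   6
  2   0   0   0   0  11  11  11  11  11  11  11  11
  3   0   0   0   0  11  11  11  11  22  22  22  22
  4   0   0   0   0  11  11  11  11  22  22  22  22
  5   0   0   0   0  11  11  11  11  22  22  22  22
  6   0   0   0   0  11  11  11  11  22  22  22  22

22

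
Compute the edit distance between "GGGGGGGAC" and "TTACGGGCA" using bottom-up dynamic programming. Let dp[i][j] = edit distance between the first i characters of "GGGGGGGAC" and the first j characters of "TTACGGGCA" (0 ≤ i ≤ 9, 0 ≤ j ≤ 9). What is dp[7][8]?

5

   ''  T  T  A  C  G  G  G  C  A
''  0  1  2  3  4  5  6  7  8  9
 G  1  1  2  3  4  4  5  6  7  8
 G  2  2  2  3  4  4  4  5  6  7
 G  3  3  3  3  4  4  4  4  5  6
 G  4  4  4  4  4  4  4  4  5  6
 G  5  5  5  5  5  4  4  4  5  6
 G  6  6  6  6  6  5  4  4  5  6
 G  7  7  7  7  7  6  5  4  5  6
 A  8  8  8  7  8  7  6  5  5  5
 C  9  9  9  8  7  8  7  6  5  6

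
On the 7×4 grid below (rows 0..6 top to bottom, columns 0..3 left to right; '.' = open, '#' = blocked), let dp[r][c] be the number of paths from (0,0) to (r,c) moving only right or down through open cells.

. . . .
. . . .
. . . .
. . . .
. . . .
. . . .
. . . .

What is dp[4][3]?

35

r\c   0   1   2   3
  0   1   1   1   1
  1   1   2   3   4
  2   1   3   6  10
  3   1   4  10  20
  4   1   5  15  35
  5   1   6  21  56
  6   1   7  28  84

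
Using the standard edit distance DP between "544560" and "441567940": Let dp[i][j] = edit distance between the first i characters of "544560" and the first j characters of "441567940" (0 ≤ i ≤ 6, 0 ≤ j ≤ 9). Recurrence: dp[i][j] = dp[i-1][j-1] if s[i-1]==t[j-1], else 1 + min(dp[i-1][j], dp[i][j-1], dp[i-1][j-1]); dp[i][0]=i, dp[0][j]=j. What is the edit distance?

   ''  4  4  1  5  6  7  9  4  0
''  0  1  2  3  4  5  6  7  8  9
 5  1  1  2  3  3  4  5  6  7  8
 4  2  1  1  2  3  4  5  6  6  7
 4  3  2  1  2  3  4  5  6  6  7
 5  4  3  2  2  2  3  4  5  6  7
 6  5  4  3  3  3  2  3  4  5  6
 0  6  5  4  4  4  3  3  4  5  5

5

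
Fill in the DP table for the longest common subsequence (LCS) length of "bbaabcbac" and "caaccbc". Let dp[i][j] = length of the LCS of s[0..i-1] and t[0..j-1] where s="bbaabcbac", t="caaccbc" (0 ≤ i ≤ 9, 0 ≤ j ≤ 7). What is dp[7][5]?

3

   ''  c  a  a  c  c  b  c
''  0  0  0  0  0  0  0  0
 b  0  0  0  0  0  0  1  1
 b  0  0  0  0  0  0  1  1
 a  0  0  1  1  1  1  1  1
 a  0  0  1  2  2  2  2  2
 b  0  0  1  2  2  2  3  3
 c  0  1  1  2  3  3  3  4
 b  0  1  1  2  3  3  4  4
 a  0  1  2  2  3  3  4  4
 c  0  1  2  2  3  4  4  5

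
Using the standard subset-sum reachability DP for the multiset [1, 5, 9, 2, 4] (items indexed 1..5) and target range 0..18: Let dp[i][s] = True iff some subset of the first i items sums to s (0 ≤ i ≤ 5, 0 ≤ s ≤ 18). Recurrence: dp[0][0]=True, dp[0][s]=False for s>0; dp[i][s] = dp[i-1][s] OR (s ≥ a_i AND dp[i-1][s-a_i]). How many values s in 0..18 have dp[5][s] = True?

19

i\s   0   1   2   3   4   5   6   7   8   9  10  11  12  13  14  15  16  17  18
  0   T   F   F   F   F   F   F   F   F   F   F   F   F   F   F   F   F   F   F
  1   T   T   F   F   F   F   F   F   F   F   F   F   F   F   F   F   F   F   F
  2   T   T   F   F   F   T   T   F   F   F   F   F   F   F   F   F   F   F   F
  3   T   T   F   F   F   T   T   F   F   T   T   F   F   F   T   T   F   F   F
  4   T   T   T   T   F   T   T   T   T   T   T   T   T   F   T   T   T   T   F
  5   T   T   T   T   T   T   T   T   T   T   T   T   T   T   T   T   T   T   T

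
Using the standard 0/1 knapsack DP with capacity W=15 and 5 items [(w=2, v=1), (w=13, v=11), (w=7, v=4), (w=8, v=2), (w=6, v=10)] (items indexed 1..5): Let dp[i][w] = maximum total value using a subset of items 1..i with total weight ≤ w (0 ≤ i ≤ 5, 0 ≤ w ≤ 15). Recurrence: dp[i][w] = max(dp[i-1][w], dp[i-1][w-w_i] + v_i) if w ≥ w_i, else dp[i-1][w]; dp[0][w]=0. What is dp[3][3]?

i\w   0   1   2   3   4   5   6   7   8   9  10  11  12  13  14  15
  0   0   0   0   0   0   0   0   0   0   0   0   0   0   0   0   0
  1   0   0   1   1   1   1   1   1   1   1   1   1   1   1   1   1
  2   0   0   1   1   1   1   1   1   1   1   1   1   1  11  11  12
  3   0   0   1   1   1   1   1   4   4   5   5   5   5  11  11  12
  4   0   0   1   1   1   1   1   4   4   5   5   5   5  11  11  12
  5   0   0   1   1   1   1  10  10  11  11  11  11  11  14  14  15

1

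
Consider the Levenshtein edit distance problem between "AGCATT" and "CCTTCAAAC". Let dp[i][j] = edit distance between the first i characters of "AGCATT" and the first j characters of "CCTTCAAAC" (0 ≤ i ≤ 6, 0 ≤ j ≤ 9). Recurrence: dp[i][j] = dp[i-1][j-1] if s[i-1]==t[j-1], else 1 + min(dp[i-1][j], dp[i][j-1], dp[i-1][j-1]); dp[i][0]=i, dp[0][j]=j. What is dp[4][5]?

5

   ''  C  C  T  T  C  A  A  A  C
''  0  1  2  3  4  5  6  7  8  9
 A  1  1  2  3  4  5  5  6  7  8
 G  2  2  2  3  4  5  6  6  7  8
 C  3  2  2  3  4  4  5  6  7  7
 A  4  3  3  3  4  5  4  5  6  7
 T  5  4  4  3  3  4  5  5  6  7
 T  6  5  5  4  3  4  5  6  6  7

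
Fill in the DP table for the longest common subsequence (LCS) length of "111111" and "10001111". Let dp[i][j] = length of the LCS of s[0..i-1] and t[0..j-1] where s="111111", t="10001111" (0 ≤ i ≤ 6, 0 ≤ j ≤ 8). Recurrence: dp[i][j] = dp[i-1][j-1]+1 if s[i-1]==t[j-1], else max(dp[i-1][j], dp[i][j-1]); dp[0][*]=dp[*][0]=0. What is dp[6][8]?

5

   ''  1  0  0  0  1  1  1  1
''  0  0  0  0  0  0  0  0  0
 1  0  1  1  1  1  1  1  1  1
 1  0  1  1  1  1  2  2  2  2
 1  0  1  1  1  1  2  3  3  3
 1  0  1  1  1  1  2  3  4  4
 1  0  1  1  1  1  2  3  4  5
 1  0  1  1  1  1  2  3  4  5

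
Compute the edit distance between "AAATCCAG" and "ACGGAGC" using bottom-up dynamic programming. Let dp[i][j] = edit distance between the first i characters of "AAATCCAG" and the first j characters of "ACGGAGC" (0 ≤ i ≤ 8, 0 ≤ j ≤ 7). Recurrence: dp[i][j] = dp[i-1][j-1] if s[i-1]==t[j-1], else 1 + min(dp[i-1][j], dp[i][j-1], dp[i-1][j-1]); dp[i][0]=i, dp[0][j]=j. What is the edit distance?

6

   ''  A  C  G  G  A  G  C
''  0  1  2  3  4  5  6  7
 A  1  0  1  2  3  4  5  6
 A  2  1  1  2  3  3  4  5
 A  3  2  2  2  3  3  4  5
 T  4  3  3  3  3  4  4  5
 C  5  4  3  4  4  4  5  4
 C  6  5  4  4  5  5  5  5
 A  7  6  5  5  5  5  6  6
 G  8  7  6  5  5  6  5  6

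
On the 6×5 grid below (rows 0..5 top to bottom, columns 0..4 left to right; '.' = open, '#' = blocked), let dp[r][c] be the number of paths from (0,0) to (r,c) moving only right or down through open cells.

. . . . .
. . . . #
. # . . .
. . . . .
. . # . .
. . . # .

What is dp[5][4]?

r\c   0   1   2   3   4
  0   1   1   1   1   1
  1   1   2   3   4   0
  2   1   0   3   7   7
  3   1   1   4  11  18
  4   1   2   0  11  29
  5   1   3   3   0  29

29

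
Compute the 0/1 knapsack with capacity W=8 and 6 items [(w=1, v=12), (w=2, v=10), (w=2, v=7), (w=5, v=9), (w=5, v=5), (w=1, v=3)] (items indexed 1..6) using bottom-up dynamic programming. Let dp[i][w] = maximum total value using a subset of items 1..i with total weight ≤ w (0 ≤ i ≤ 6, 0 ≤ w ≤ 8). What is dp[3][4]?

i\w   0   1   2   3   4   5   6   7   8
  0   0   0   0   0   0   0   0   0   0
  1   0  12  12  12  12  12  12  12  12
  2   0  12  12  22  22  22  22  22  22
  3   0  12  12  22  22  29  29  29  29
  4   0  12  12  22  22  29  29  29  31
  5   0  12  12  22  22  29  29  29  31
  6   0  12  15  22  25  29  32  32  32

22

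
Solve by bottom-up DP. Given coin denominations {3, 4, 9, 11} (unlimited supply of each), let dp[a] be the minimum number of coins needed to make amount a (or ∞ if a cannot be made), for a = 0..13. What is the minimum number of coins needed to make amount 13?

 a  0  1  2  3  4  5  6  7  8  9 10 11 12 13
dp  0  -  -  1  1  -  2  2  2  1  3  1  2  2
(- denotes ∞ / unreachable)

2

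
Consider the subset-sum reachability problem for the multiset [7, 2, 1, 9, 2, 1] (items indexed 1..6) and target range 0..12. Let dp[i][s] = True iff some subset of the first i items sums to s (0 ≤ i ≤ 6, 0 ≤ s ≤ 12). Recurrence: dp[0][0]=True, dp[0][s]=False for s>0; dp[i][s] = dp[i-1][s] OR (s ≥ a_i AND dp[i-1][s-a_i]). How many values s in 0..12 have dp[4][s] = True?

10

i\s   0   1   2   3   4   5   6   7   8   9  10  11  12
  0   T   F   F   F   F   F   F   F   F   F   F   F   F
  1   T   F   F   F   F   F   F   T   F   F   F   F   F
  2   T   F   T   F   F   F   F   T   F   T   F   F   F
  3   T   T   T   T   F   F   F   T   T   T   T   F   F
  4   T   T   T   T   F   F   F   T   T   T   T   T   T
  5   T   T   T   T   T   T   F   T   T   T   T   T   T
  6   T   T   T   T   T   T   T   T   T   T   T   T   T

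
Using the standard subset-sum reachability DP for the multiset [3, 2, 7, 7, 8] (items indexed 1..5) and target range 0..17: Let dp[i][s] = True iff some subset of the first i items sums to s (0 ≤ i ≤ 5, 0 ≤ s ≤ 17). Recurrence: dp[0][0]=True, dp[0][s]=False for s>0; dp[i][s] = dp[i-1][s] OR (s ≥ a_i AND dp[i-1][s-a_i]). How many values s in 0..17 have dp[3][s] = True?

8

i\s   0   1   2   3   4   5   6   7   8   9  10  11  12  13  14  15  16  17
  0   T   F   F   F   F   F   F   F   F   F   F   F   F   F   F   F   F   F
  1   T   F   F   T   F   F   F   F   F   F   F   F   F   F   F   F   F   F
  2   T   F   T   T   F   T   F   F   F   F   F   F   F   F   F   F   F   F
  3   T   F   T   T   F   T   F   T   F   T   T   F   T   F   F   F   F   F
  4   T   F   T   T   F   T   F   T   F   T   T   F   T   F   T   F   T   T
  5   T   F   T   T   F   T   F   T   T   T   T   T   T   T   T   T   T   T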